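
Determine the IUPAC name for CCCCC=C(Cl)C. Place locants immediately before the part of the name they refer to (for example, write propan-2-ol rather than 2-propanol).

Counting along the main chain through the multiple bond gives 7 carbons: the parent is heptane.
A C=C double bond in the chain gives the infix -ene-.
The numbering direction is chosen so that numbering from this end puts the double bond at C-2 rather than C-5.
This places the double bond between C-2 and C-3; a chloro group at C-2.
The name is 2-chlorohept-2-ene.

2-chlorohept-2-ene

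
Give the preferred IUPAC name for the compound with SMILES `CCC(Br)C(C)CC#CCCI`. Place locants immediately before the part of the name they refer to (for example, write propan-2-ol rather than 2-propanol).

Counting along the main chain through the multiple bond gives 9 carbons: the parent is nonane.
The chain contains a C≡C triple bond, so the unsaturation ending is -yne.
Number the chain so that numbering from this end puts the triple bond at C-3 rather than C-6.
That gives the triple bond between C-3 and C-4; a bromo group at C-7; an iodo group at C-1; a methyl group at C-6.
The substituents are ordered alphabetically, ignoring any di-/tri- multipliers.
The name is 7-bromo-1-iodo-6-methylnon-3-yne.

7-bromo-1-iodo-6-methylnon-3-yne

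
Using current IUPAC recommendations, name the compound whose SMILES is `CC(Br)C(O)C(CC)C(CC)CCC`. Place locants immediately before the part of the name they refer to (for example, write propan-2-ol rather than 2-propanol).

2-bromo-4,5-diethyloctan-3-ol

The longest carbon chain that includes the –OH group has 8 carbons, so the parent hydride is octane.
An alcohol (–OH) is the principal characteristic group, giving the suffix -ol.
Choose the numbering such that numbering from this end puts the hydroxyl group at C-3 rather than C-6.
That gives the hydroxyl at C-3; a bromo group at C-2; ethyl groups at C-4 and C-5.
Substituent prefixes are cited in alphabetical order (multiplying prefixes like di-/tri- are ignored for ordering).
Putting it together: 2-bromo-4,5-diethyloctan-3-ol.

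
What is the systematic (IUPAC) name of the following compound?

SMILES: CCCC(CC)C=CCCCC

4-ethyldec-5-ene

The longest chain bearing the multiple bond is 10 carbons long (decane).
A C=C double bond in the chain gives the infix -ene-.
The numbering direction is chosen so that the substituent locant set {4} is lower than {7} at the first point of difference.
That gives the double bond between C-5 and C-6; an ethyl group at C-4.
The name is 4-ethyldec-5-ene.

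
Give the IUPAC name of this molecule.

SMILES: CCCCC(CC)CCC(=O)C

5-ethylnonan-2-one

The longest chain bearing the carbonyl is 9 carbons long (nonane).
The highest-priority functional group is a ketone (C=O on an internal carbon), so the name ends in -one.
The numbering direction is chosen so that numbering from this end puts the carbonyl group at C-2 rather than C-8.
That gives the carbonyl at C-2; an ethyl group at C-5.
Putting it together: 5-ethylnonan-2-one.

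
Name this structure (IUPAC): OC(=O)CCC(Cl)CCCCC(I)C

4-chloro-9-iododecanoic acid

Counting along the main chain through the –COOH group gives 10 carbons: the parent is decane.
The principal characteristic group is a carboxylic acid (terminal –COOH), named with the suffix -oic acid.
Choose the numbering such that the carboxylic acid carbon is C-1 by definition.
With this numbering: a chloro group at C-4; an iodo group at C-9.
Prefixes are listed alphabetically: chloro, iodo.
Assembling the pieces gives 4-chloro-9-iododecanoic acid.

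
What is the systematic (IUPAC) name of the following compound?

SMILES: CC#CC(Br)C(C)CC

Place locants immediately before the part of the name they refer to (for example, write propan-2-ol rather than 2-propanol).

The longest carbon chain that includes the multiple bond has 7 carbons, so the parent hydride is heptane.
A C≡C triple bond in the chain gives the infix -yne-.
Choose the numbering such that numbering from this end puts the triple bond at C-2 rather than C-5.
That gives the triple bond between C-2 and C-3; a bromo group at C-4; a methyl group at C-5.
The substituents are ordered alphabetically, ignoring any di-/tri- multipliers.
Putting it together: 4-bromo-5-methylhept-2-yne.

4-bromo-5-methylhept-2-yne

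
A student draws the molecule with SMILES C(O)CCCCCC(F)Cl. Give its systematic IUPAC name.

Counting along the main chain through the –OH group gives 7 carbons: the parent is heptane.
An alcohol (–OH) is the principal characteristic group, giving the suffix -ol.
The numbering direction is chosen so that numbering from this end puts the hydroxyl group at C-1 rather than C-7.
That gives the hydroxyl at C-1; a chloro group at C-7; a fluoro group at C-7.
The substituents are ordered alphabetically, ignoring any di-/tri- multipliers.
Putting it together: 7-chloro-7-fluoroheptan-1-ol.

7-chloro-7-fluoroheptan-1-ol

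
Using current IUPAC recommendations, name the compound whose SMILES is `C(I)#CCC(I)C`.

The longest carbon chain that includes the multiple bond has 5 carbons, so the parent hydride is pentane.
The chain contains a C≡C triple bond, so the unsaturation ending is -yne.
The numbering direction is chosen so that numbering from this end puts the triple bond at C-1 rather than C-4.
With this numbering: the triple bond between C-1 and C-2; iodo groups at C-1 and C-4.
The name is 1,4-diiodopent-1-yne.

1,4-diiodopent-1-yne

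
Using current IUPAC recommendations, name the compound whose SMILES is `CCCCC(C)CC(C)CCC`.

4,6-dimethyldecane

The longest carbon chain is 10 atoms: the parent is decane.
Choose the numbering such that the substituent locant set {4,6} is lower than {5,7} at the first point of difference.
That gives methyl groups at C-4 and C-6.
Assembling the pieces gives 4,6-dimethyldecane.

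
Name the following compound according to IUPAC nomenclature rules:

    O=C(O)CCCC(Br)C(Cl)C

The longest chain bearing the –COOH group is 7 carbons long (heptane).
A carboxylic acid (terminal –COOH) is the principal characteristic group, giving the suffix -oic acid.
Choose the numbering such that the carboxylic acid carbon is C-1 by definition.
This places a bromo group at C-5; a chloro group at C-6.
Prefixes are listed alphabetically: bromo, chloro.
The name is 5-bromo-6-chloroheptanoic acid.

5-bromo-6-chloroheptanoic acid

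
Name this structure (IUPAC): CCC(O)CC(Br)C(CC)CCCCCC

Counting along the main chain through the –OH group gives 12 carbons: the parent is dodecane.
The highest-priority functional group is an alcohol (–OH), so the name ends in -ol.
Number the chain so that numbering from this end puts the hydroxyl group at C-3 rather than C-10.
With this numbering: the hydroxyl at C-3; a bromo group at C-5; an ethyl group at C-6.
Substituent prefixes are cited in alphabetical order (multiplying prefixes like di-/tri- are ignored for ordering).
Putting it together: 5-bromo-6-ethyldodecan-3-ol.

5-bromo-6-ethyldodecan-3-ol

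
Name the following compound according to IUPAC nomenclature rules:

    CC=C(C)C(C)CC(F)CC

The longest carbon chain that includes the multiple bond has 8 carbons, so the parent hydride is octane.
A C=C double bond in the chain gives the infix -ene-.
The numbering direction is chosen so that numbering from this end puts the double bond at C-2 rather than C-6.
This places the double bond between C-2 and C-3; a fluoro group at C-6; methyl groups at C-3 and C-4.
Prefixes are listed alphabetically: fluoro, methyl.
Putting it together: 6-fluoro-3,4-dimethyloct-2-ene.

6-fluoro-3,4-dimethyloct-2-ene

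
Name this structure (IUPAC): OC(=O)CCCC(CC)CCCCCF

5-ethyl-10-fluorodecanoic acid

Counting along the main chain through the –COOH group gives 10 carbons: the parent is decane.
The highest-priority functional group is a carboxylic acid (terminal –COOH), so the name ends in -oic acid.
Number the chain so that the carboxylic acid carbon is C-1 by definition.
That gives an ethyl group at C-5; a fluoro group at C-10.
Prefixes are listed alphabetically: ethyl, fluoro.
Putting it together: 5-ethyl-10-fluorodecanoic acid.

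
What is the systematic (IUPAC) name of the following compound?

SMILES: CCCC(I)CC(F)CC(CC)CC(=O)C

The longest chain bearing the carbonyl is 11 carbons long (undecane).
A ketone (C=O on an internal carbon) is the principal characteristic group, giving the suffix -one.
Number the chain so that numbering from this end puts the carbonyl group at C-2 rather than C-10.
This places the carbonyl at C-2; an ethyl group at C-4; a fluoro group at C-6; an iodo group at C-8.
The substituents are ordered alphabetically, ignoring any di-/tri- multipliers.
The name is 4-ethyl-6-fluoro-8-iodoundecan-2-one.

4-ethyl-6-fluoro-8-iodoundecan-2-one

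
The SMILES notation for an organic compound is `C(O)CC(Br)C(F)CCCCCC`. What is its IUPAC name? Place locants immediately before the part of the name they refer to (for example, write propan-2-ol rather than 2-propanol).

3-bromo-4-fluorodecan-1-ol

The longest carbon chain that includes the –OH group has 10 carbons, so the parent hydride is decane.
The highest-priority functional group is an alcohol (–OH), so the name ends in -ol.
Choose the numbering such that numbering from this end puts the hydroxyl group at C-1 rather than C-10.
That gives the hydroxyl at C-1; a bromo group at C-3; a fluoro group at C-4.
The substituents are ordered alphabetically, ignoring any di-/tri- multipliers.
Putting it together: 3-bromo-4-fluorodecan-1-ol.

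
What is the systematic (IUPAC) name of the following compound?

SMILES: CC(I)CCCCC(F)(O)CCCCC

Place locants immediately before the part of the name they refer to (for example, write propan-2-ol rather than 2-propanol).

The longest carbon chain that includes the –OH group has 12 carbons, so the parent hydride is dodecane.
The principal characteristic group is an alcohol (–OH), named with the suffix -ol.
Choose the numbering such that numbering from this end puts the hydroxyl group at C-6 rather than C-7.
That gives the hydroxyl at C-6; a fluoro group at C-6; an iodo group at C-11.
Prefixes are listed alphabetically: fluoro, iodo.
The name is 6-fluoro-11-iodododecan-6-ol.

6-fluoro-11-iodododecan-6-ol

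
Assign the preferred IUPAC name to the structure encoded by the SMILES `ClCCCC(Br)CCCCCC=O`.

Counting along the main chain through the –CHO group gives 10 carbons: the parent is decane.
An aldehyde (terminal –CHO) is the principal characteristic group, giving the suffix -al.
The numbering direction is chosen so that the aldehyde carbon is C-1 by definition.
With this numbering: a bromo group at C-7; a chloro group at C-10.
Substituent prefixes are cited in alphabetical order (multiplying prefixes like di-/tri- are ignored for ordering).
Assembling the pieces gives 7-bromo-10-chlorodecanal.

7-bromo-10-chlorodecanal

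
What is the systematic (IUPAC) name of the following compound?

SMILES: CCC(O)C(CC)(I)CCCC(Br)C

The longest chain bearing the –OH group is 9 carbons long (nonane).
The highest-priority functional group is an alcohol (–OH), so the name ends in -ol.
Choose the numbering such that numbering from this end puts the hydroxyl group at C-3 rather than C-7.
That gives the hydroxyl at C-3; a bromo group at C-8; an ethyl group at C-4; an iodo group at C-4.
The substituents are ordered alphabetically, ignoring any di-/tri- multipliers.
Assembling the pieces gives 8-bromo-4-ethyl-4-iodononan-3-ol.

8-bromo-4-ethyl-4-iodononan-3-ol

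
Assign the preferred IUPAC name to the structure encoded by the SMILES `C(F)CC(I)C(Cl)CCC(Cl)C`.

4,7-dichloro-1-fluoro-3-iodooctane

The longest carbon chain is 8 atoms: the parent is octane.
Choose the numbering such that the substituent locant set {1,3,4,7} is lower than {2,5,6,8} at the first point of difference.
With this numbering: chloro groups at C-4 and C-7; a fluoro group at C-1; an iodo group at C-3.
The substituents are ordered alphabetically, ignoring any di-/tri- multipliers.
Putting it together: 4,7-dichloro-1-fluoro-3-iodooctane.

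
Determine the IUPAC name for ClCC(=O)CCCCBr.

The longest chain bearing the carbonyl is 6 carbons long (hexane).
The highest-priority functional group is a ketone (C=O on an internal carbon), so the name ends in -one.
The numbering direction is chosen so that numbering from this end puts the carbonyl group at C-2 rather than C-5.
This places the carbonyl at C-2; a bromo group at C-6; a chloro group at C-1.
Substituent prefixes are cited in alphabetical order (multiplying prefixes like di-/tri- are ignored for ordering).
Assembling the pieces gives 6-bromo-1-chlorohexan-2-one.

6-bromo-1-chlorohexan-2-one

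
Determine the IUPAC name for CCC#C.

The longest chain bearing the multiple bond is 4 carbons long (butane).
A C≡C triple bond in the chain gives the infix -yne-.
Choose the numbering such that numbering from this end puts the triple bond at C-1 rather than C-3.
This places the triple bond between C-1 and C-2.
Assembling the pieces gives but-1-yne.

but-1-yne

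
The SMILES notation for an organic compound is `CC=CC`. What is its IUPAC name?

but-2-ene

The longest chain bearing the multiple bond is 4 carbons long (butane).
There is one C=C double bond, indicated by the ending -ene.
Numbering from either end gives identical locants here.
That gives the double bond between C-2 and C-3.
The name is but-2-ene.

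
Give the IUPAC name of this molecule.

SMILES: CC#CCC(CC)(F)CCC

5-ethyl-5-fluorooct-2-yne

The longest carbon chain that includes the multiple bond has 8 carbons, so the parent hydride is octane.
The chain contains a C≡C triple bond, so the unsaturation ending is -yne.
Choose the numbering such that numbering from this end puts the triple bond at C-2 rather than C-6.
With this numbering: the triple bond between C-2 and C-3; an ethyl group at C-5; a fluoro group at C-5.
Prefixes are listed alphabetically: ethyl, fluoro.
Assembling the pieces gives 5-ethyl-5-fluorooct-2-yne.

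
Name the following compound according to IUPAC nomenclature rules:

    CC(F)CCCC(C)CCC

2-fluoro-6-methylnonane

The longest carbon chain is 9 atoms: the parent is nonane.
Number the chain so that the substituent locant set {2,6} is lower than {4,8} at the first point of difference.
This places a fluoro group at C-2; a methyl group at C-6.
Substituent prefixes are cited in alphabetical order (multiplying prefixes like di-/tri- are ignored for ordering).
Assembling the pieces gives 2-fluoro-6-methylnonane.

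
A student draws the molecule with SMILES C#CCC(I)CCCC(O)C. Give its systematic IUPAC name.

Counting along the main chain through the –OH group and the multiple bond gives 9 carbons: the parent is nonane.
An alcohol (–OH) is the principal characteristic group, giving the suffix -ol.
A C≡C triple bond in the chain gives the infix -yne-.
Number the chain so that numbering from this end puts the hydroxyl group at C-2 rather than C-8.
That gives the hydroxyl at C-2; the triple bond between C-8 and C-9; an iodo group at C-6.
The name is 6-iodonon-8-yn-2-ol.

6-iodonon-8-yn-2-ol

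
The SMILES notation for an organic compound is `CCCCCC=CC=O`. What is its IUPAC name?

oct-2-enal

Counting along the main chain through the –CHO group and the multiple bond gives 8 carbons: the parent is octane.
The principal characteristic group is an aldehyde (terminal –CHO), named with the suffix -al.
A C=C double bond in the chain gives the infix -ene-.
Number the chain so that the aldehyde carbon is C-1 by definition.
This places the double bond between C-2 and C-3.
Assembling the pieces gives oct-2-enal.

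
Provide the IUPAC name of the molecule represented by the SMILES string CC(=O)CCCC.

hexan-2-one

The longest carbon chain that includes the carbonyl has 6 carbons, so the parent hydride is hexane.
The highest-priority functional group is a ketone (C=O on an internal carbon), so the name ends in -one.
Number the chain so that numbering from this end puts the carbonyl group at C-2 rather than C-5.
This places the carbonyl at C-2.
Putting it together: hexan-2-one.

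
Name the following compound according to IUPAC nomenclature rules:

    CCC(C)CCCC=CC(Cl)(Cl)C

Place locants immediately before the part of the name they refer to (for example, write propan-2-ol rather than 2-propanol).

2,2-dichloro-8-methyldec-3-ene

The longest carbon chain that includes the multiple bond has 10 carbons, so the parent hydride is decane.
There is one C=C double bond, indicated by the ending -ene.
The numbering direction is chosen so that numbering from this end puts the double bond at C-3 rather than C-7.
With this numbering: the double bond between C-3 and C-4; two chloro groups at C-2; a methyl group at C-8.
Substituent prefixes are cited in alphabetical order (multiplying prefixes like di-/tri- are ignored for ordering).
The name is 2,2-dichloro-8-methyldec-3-ene.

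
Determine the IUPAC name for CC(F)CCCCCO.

The longest carbon chain that includes the –OH group has 7 carbons, so the parent hydride is heptane.
The principal characteristic group is an alcohol (–OH), named with the suffix -ol.
The numbering direction is chosen so that numbering from this end puts the hydroxyl group at C-1 rather than C-7.
This places the hydroxyl at C-1; a fluoro group at C-6.
Assembling the pieces gives 6-fluoroheptan-1-ol.

6-fluoroheptan-1-ol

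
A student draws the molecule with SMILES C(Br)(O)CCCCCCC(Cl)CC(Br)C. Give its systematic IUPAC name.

1,10-dibromo-8-chloroundecan-1-ol

The longest carbon chain that includes the –OH group has 11 carbons, so the parent hydride is undecane.
The highest-priority functional group is an alcohol (–OH), so the name ends in -ol.
Number the chain so that numbering from this end puts the hydroxyl group at C-1 rather than C-11.
That gives the hydroxyl at C-1; bromo groups at C-1 and C-10; a chloro group at C-8.
The substituents are ordered alphabetically, ignoring any di-/tri- multipliers.
The name is 1,10-dibromo-8-chloroundecan-1-ol.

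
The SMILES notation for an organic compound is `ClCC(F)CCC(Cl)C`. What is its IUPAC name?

1,5-dichloro-2-fluorohexane

The longest carbon chain is 6 atoms: the parent is hexane.
Choose the numbering such that the substituent locant set {1,2,5} is lower than {2,5,6} at the first point of difference.
That gives chloro groups at C-1 and C-5; a fluoro group at C-2.
Substituent prefixes are cited in alphabetical order (multiplying prefixes like di-/tri- are ignored for ordering).
Assembling the pieces gives 1,5-dichloro-2-fluorohexane.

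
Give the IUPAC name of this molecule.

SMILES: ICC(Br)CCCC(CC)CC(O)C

Counting along the main chain through the –OH group gives 9 carbons: the parent is nonane.
An alcohol (–OH) is the principal characteristic group, giving the suffix -ol.
Choose the numbering such that numbering from this end puts the hydroxyl group at C-2 rather than C-8.
With this numbering: the hydroxyl at C-2; a bromo group at C-8; an ethyl group at C-4; an iodo group at C-9.
Prefixes are listed alphabetically: bromo, ethyl, iodo.
Putting it together: 8-bromo-4-ethyl-9-iodononan-2-ol.

8-bromo-4-ethyl-9-iodononan-2-ol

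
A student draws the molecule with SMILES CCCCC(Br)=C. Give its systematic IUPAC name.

2-bromohex-1-ene

The longest chain bearing the multiple bond is 6 carbons long (hexane).
The chain contains a C=C double bond, so the unsaturation ending is -ene.
Number the chain so that numbering from this end puts the double bond at C-1 rather than C-5.
This places the double bond between C-1 and C-2; a bromo group at C-2.
Putting it together: 2-bromohex-1-ene.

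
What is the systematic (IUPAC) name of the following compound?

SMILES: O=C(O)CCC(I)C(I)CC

4,5-diiodoheptanoic acid

The longest chain bearing the –COOH group is 7 carbons long (heptane).
The highest-priority functional group is a carboxylic acid (terminal –COOH), so the name ends in -oic acid.
Number the chain so that the carboxylic acid carbon is C-1 by definition.
That gives iodo groups at C-4 and C-5.
Assembling the pieces gives 4,5-diiodoheptanoic acid.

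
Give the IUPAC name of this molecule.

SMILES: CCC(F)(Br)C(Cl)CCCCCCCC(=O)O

The longest chain bearing the –COOH group is 12 carbons long (dodecane).
The highest-priority functional group is a carboxylic acid (terminal –COOH), so the name ends in -oic acid.
Number the chain so that the carboxylic acid carbon is C-1 by definition.
With this numbering: a bromo group at C-10; a chloro group at C-9; a fluoro group at C-10.
The substituents are ordered alphabetically, ignoring any di-/tri- multipliers.
Putting it together: 10-bromo-9-chloro-10-fluorododecanoic acid.

10-bromo-9-chloro-10-fluorododecanoic acid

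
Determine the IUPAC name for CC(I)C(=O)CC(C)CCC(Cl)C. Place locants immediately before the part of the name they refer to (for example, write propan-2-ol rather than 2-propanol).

8-chloro-2-iodo-5-methylnonan-3-one

The longest chain bearing the carbonyl is 9 carbons long (nonane).
The principal characteristic group is a ketone (C=O on an internal carbon), named with the suffix -one.
Number the chain so that numbering from this end puts the carbonyl group at C-3 rather than C-7.
This places the carbonyl at C-3; a chloro group at C-8; an iodo group at C-2; a methyl group at C-5.
The substituents are ordered alphabetically, ignoring any di-/tri- multipliers.
Putting it together: 8-chloro-2-iodo-5-methylnonan-3-one.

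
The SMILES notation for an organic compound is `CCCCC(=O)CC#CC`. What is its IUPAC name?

Counting along the main chain through the carbonyl and the multiple bond gives 9 carbons: the parent is nonane.
A ketone (C=O on an internal carbon) is the principal characteristic group, giving the suffix -one.
There is one C≡C triple bond, indicated by the ending -yne.
Number the chain so that numbering from this end puts the triple bond at C-2 rather than C-7.
That gives the carbonyl at C-5; the triple bond between C-2 and C-3.
Putting it together: non-2-yn-5-one.

non-2-yn-5-one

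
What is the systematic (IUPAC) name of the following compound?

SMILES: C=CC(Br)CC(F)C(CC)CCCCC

3-bromo-6-ethyl-5-fluoroundec-1-ene

The longest carbon chain that includes the multiple bond has 11 carbons, so the parent hydride is undecane.
The chain contains a C=C double bond, so the unsaturation ending is -ene.
The numbering direction is chosen so that numbering from this end puts the double bond at C-1 rather than C-10.
That gives the double bond between C-1 and C-2; a bromo group at C-3; an ethyl group at C-6; a fluoro group at C-5.
Prefixes are listed alphabetically: bromo, ethyl, fluoro.
The name is 3-bromo-6-ethyl-5-fluoroundec-1-ene.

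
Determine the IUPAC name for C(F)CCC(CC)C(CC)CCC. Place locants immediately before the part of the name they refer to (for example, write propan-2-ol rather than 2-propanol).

The longest continuous carbon chain has 8 atoms, so the parent hydride is octane.
Number the chain so that the substituent locant set {1,4,5} is lower than {4,5,8} at the first point of difference.
This places ethyl groups at C-4 and C-5; a fluoro group at C-1.
The substituents are ordered alphabetically, ignoring any di-/tri- multipliers.
Assembling the pieces gives 4,5-diethyl-1-fluorooctane.

4,5-diethyl-1-fluorooctane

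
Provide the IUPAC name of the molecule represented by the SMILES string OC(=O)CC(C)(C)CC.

The longest carbon chain that includes the –COOH group has 5 carbons, so the parent hydride is pentane.
The highest-priority functional group is a carboxylic acid (terminal –COOH), so the name ends in -oic acid.
Choose the numbering such that the carboxylic acid carbon is C-1 by definition.
This places two methyl groups at C-3.
Assembling the pieces gives 3,3-dimethylpentanoic acid.

3,3-dimethylpentanoic acid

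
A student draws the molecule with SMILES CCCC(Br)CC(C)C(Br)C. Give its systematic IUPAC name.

2,5-dibromo-3-methyloctane

The longest carbon chain is 8 atoms: the parent is octane.
The numbering direction is chosen so that the substituent locant set {2,3,5} is lower than {4,6,7} at the first point of difference.
This places bromo groups at C-2 and C-5; a methyl group at C-3.
Prefixes are listed alphabetically: bromo, methyl.
The name is 2,5-dibromo-3-methyloctane.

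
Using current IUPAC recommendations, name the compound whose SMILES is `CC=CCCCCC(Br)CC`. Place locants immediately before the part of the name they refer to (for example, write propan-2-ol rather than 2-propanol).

Counting along the main chain through the multiple bond gives 10 carbons: the parent is decane.
A C=C double bond in the chain gives the infix -ene-.
The numbering direction is chosen so that numbering from this end puts the double bond at C-2 rather than C-8.
This places the double bond between C-2 and C-3; a bromo group at C-8.
The name is 8-bromodec-2-ene.

8-bromodec-2-ene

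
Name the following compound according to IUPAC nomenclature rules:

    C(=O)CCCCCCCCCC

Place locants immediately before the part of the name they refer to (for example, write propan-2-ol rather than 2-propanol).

undecanal

The longest chain bearing the –CHO group is 11 carbons long (undecane).
The highest-priority functional group is an aldehyde (terminal –CHO), so the name ends in -al.
Choose the numbering such that the aldehyde carbon is C-1 by definition.
Assembling the pieces gives undecanal.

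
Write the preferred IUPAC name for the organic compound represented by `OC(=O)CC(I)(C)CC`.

3-iodo-3-methylpentanoic acid

The longest carbon chain that includes the –COOH group has 5 carbons, so the parent hydride is pentane.
The highest-priority functional group is a carboxylic acid (terminal –COOH), so the name ends in -oic acid.
Number the chain so that the carboxylic acid carbon is C-1 by definition.
This places an iodo group at C-3; a methyl group at C-3.
Prefixes are listed alphabetically: iodo, methyl.
Putting it together: 3-iodo-3-methylpentanoic acid.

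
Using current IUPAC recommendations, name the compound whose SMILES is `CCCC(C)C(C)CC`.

3,4-dimethylheptane

The longest carbon chain is 7 atoms: the parent is heptane.
Choose the numbering such that the substituent locant set {3,4} is lower than {4,5} at the first point of difference.
This places methyl groups at C-3 and C-4.
Assembling the pieces gives 3,4-dimethylheptane.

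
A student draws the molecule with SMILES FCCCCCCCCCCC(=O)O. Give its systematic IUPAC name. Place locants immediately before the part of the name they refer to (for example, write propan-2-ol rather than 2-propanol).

11-fluoroundecanoic acid

Counting along the main chain through the –COOH group gives 11 carbons: the parent is undecane.
The highest-priority functional group is a carboxylic acid (terminal –COOH), so the name ends in -oic acid.
Number the chain so that the carboxylic acid carbon is C-1 by definition.
This places a fluoro group at C-11.
Assembling the pieces gives 11-fluoroundecanoic acid.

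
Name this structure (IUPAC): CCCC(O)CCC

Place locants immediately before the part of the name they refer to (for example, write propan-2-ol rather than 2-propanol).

The longest carbon chain that includes the –OH group has 7 carbons, so the parent hydride is heptane.
The highest-priority functional group is an alcohol (–OH), so the name ends in -ol.
Both numbering directions give the same locant set; either may be used.
That gives the hydroxyl at C-4.
The name is heptan-4-ol.

heptan-4-ol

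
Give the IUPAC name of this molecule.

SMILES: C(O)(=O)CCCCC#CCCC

dec-6-ynoic acid

Counting along the main chain through the –COOH group and the multiple bond gives 10 carbons: the parent is decane.
The principal characteristic group is a carboxylic acid (terminal –COOH), named with the suffix -oic acid.
A C≡C triple bond in the chain gives the infix -yne-.
Choose the numbering such that the carboxylic acid carbon is C-1 by definition.
With this numbering: the triple bond between C-6 and C-7.
Assembling the pieces gives dec-6-ynoic acid.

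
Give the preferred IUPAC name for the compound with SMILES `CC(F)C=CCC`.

The longest chain bearing the multiple bond is 6 carbons long (hexane).
A C=C double bond in the chain gives the infix -ene-.
Choose the numbering such that the substituent locant set {2} is lower than {5} at the first point of difference.
This places the double bond between C-3 and C-4; a fluoro group at C-2.
The name is 2-fluorohex-3-ene.

2-fluorohex-3-ene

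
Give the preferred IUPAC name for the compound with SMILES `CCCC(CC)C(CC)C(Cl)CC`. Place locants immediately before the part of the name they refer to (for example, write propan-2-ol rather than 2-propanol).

The longest carbon chain is 8 atoms: the parent is octane.
Choose the numbering such that the substituent locant set {3,4,5} is lower than {4,5,6} at the first point of difference.
With this numbering: a chloro group at C-3; ethyl groups at C-4 and C-5.
Prefixes are listed alphabetically: chloro, ethyl.
Assembling the pieces gives 3-chloro-4,5-diethyloctane.

3-chloro-4,5-diethyloctane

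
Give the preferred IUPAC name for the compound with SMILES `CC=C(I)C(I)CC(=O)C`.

The longest chain bearing the carbonyl and the multiple bond is 7 carbons long (heptane).
The highest-priority functional group is a ketone (C=O on an internal carbon), so the name ends in -one.
There is one C=C double bond, indicated by the ending -ene.
Number the chain so that numbering from this end puts the carbonyl group at C-2 rather than C-6.
With this numbering: the carbonyl at C-2; the double bond between C-5 and C-6; iodo groups at C-4 and C-5.
Putting it together: 4,5-diiodohept-5-en-2-one.

4,5-diiodohept-5-en-2-one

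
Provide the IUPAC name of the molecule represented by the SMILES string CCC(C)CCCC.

The longest continuous carbon chain has 7 atoms, so the parent hydride is heptane.
Choose the numbering such that the substituent locant set {3} is lower than {5} at the first point of difference.
That gives a methyl group at C-3.
Putting it together: 3-methylheptane.

3-methylheptane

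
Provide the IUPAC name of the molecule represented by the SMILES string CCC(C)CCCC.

3-methylheptane

The parent chain contains 7 carbons (heptane).
Number the chain so that the substituent locant set {3} is lower than {5} at the first point of difference.
That gives a methyl group at C-3.
Assembling the pieces gives 3-methylheptane.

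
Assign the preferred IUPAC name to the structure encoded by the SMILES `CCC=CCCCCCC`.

Counting along the main chain through the multiple bond gives 10 carbons: the parent is decane.
A C=C double bond in the chain gives the infix -ene-.
The numbering direction is chosen so that numbering from this end puts the double bond at C-3 rather than C-7.
This places the double bond between C-3 and C-4.
The name is dec-3-ene.

dec-3-ene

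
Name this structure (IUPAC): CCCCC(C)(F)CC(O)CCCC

7-fluoro-7-methylundecan-5-ol

Counting along the main chain through the –OH group gives 11 carbons: the parent is undecane.
The principal characteristic group is an alcohol (–OH), named with the suffix -ol.
Choose the numbering such that numbering from this end puts the hydroxyl group at C-5 rather than C-7.
This places the hydroxyl at C-5; a fluoro group at C-7; a methyl group at C-7.
Prefixes are listed alphabetically: fluoro, methyl.
Assembling the pieces gives 7-fluoro-7-methylundecan-5-ol.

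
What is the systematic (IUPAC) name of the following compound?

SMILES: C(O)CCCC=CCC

Counting along the main chain through the –OH group and the multiple bond gives 8 carbons: the parent is octane.
The highest-priority functional group is an alcohol (–OH), so the name ends in -ol.
There is one C=C double bond, indicated by the ending -ene.
Choose the numbering such that numbering from this end puts the hydroxyl group at C-1 rather than C-8.
With this numbering: the hydroxyl at C-1; the double bond between C-5 and C-6.
Putting it together: oct-5-en-1-ol.

oct-5-en-1-ol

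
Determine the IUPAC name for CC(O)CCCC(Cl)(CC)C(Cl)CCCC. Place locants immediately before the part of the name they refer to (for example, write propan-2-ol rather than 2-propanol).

6,7-dichloro-6-ethylundecan-2-ol

The longest carbon chain that includes the –OH group has 11 carbons, so the parent hydride is undecane.
The highest-priority functional group is an alcohol (–OH), so the name ends in -ol.
The numbering direction is chosen so that numbering from this end puts the hydroxyl group at C-2 rather than C-10.
That gives the hydroxyl at C-2; chloro groups at C-6 and C-7; an ethyl group at C-6.
Substituent prefixes are cited in alphabetical order (multiplying prefixes like di-/tri- are ignored for ordering).
Putting it together: 6,7-dichloro-6-ethylundecan-2-ol.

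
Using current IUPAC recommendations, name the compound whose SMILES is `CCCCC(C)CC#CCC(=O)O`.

The longest carbon chain that includes the –COOH group and the multiple bond has 10 carbons, so the parent hydride is decane.
A carboxylic acid (terminal –COOH) is the principal characteristic group, giving the suffix -oic acid.
There is one C≡C triple bond, indicated by the ending -yne.
Choose the numbering such that the carboxylic acid carbon is C-1 by definition.
With this numbering: the triple bond between C-3 and C-4; a methyl group at C-6.
Assembling the pieces gives 6-methyldec-3-ynoic acid.

6-methyldec-3-ynoic acid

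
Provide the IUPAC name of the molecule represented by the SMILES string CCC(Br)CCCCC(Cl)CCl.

7-bromo-1,2-dichlorononane

The longest carbon chain is 9 atoms: the parent is nonane.
The numbering direction is chosen so that the substituent locant set {1,2,7} is lower than {3,8,9} at the first point of difference.
This places a bromo group at C-7; chloro groups at C-1 and C-2.
Prefixes are listed alphabetically: bromo, chloro.
Putting it together: 7-bromo-1,2-dichlorononane.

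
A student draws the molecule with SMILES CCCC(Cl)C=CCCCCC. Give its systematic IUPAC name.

4-chloroundec-5-ene

Counting along the main chain through the multiple bond gives 11 carbons: the parent is undecane.
There is one C=C double bond, indicated by the ending -ene.
Number the chain so that numbering from this end puts the double bond at C-5 rather than C-6.
With this numbering: the double bond between C-5 and C-6; a chloro group at C-4.
The name is 4-chloroundec-5-ene.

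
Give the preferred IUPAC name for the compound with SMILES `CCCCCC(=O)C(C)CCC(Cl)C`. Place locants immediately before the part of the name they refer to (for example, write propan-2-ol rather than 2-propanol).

The longest chain bearing the carbonyl is 11 carbons long (undecane).
A ketone (C=O on an internal carbon) is the principal characteristic group, giving the suffix -one.
Number the chain so that the substituent locant set {2,5} is lower than {7,10} at the first point of difference.
With this numbering: the carbonyl at C-6; a chloro group at C-2; a methyl group at C-5.
The substituents are ordered alphabetically, ignoring any di-/tri- multipliers.
Assembling the pieces gives 2-chloro-5-methylundecan-6-one.

2-chloro-5-methylundecan-6-one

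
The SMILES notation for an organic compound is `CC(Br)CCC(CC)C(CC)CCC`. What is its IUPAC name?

2-bromo-5,6-diethylnonane

The parent chain contains 9 carbons (nonane).
Choose the numbering such that the substituent locant set {2,5,6} is lower than {4,5,8} at the first point of difference.
That gives a bromo group at C-2; ethyl groups at C-5 and C-6.
Substituent prefixes are cited in alphabetical order (multiplying prefixes like di-/tri- are ignored for ordering).
The name is 2-bromo-5,6-diethylnonane.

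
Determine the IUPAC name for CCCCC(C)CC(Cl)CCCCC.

The parent chain contains 12 carbons (dodecane).
Number the chain so that the substituent locant set {5,7} is lower than {6,8} at the first point of difference.
That gives a chloro group at C-7; a methyl group at C-5.
The substituents are ordered alphabetically, ignoring any di-/tri- multipliers.
Assembling the pieces gives 7-chloro-5-methyldodecane.

7-chloro-5-methyldodecane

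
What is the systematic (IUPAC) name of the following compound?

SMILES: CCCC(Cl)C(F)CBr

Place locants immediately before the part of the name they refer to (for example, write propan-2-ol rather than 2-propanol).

The longest carbon chain is 6 atoms: the parent is hexane.
Number the chain so that the substituent locant set {1,2,3} is lower than {4,5,6} at the first point of difference.
With this numbering: a bromo group at C-1; a chloro group at C-3; a fluoro group at C-2.
The substituents are ordered alphabetically, ignoring any di-/tri- multipliers.
The name is 1-bromo-3-chloro-2-fluorohexane.

1-bromo-3-chloro-2-fluorohexane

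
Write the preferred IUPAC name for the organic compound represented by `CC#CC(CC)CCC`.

4-ethylhept-2-yne

The longest chain bearing the multiple bond is 7 carbons long (heptane).
There is one C≡C triple bond, indicated by the ending -yne.
Number the chain so that numbering from this end puts the triple bond at C-2 rather than C-5.
With this numbering: the triple bond between C-2 and C-3; an ethyl group at C-4.
Assembling the pieces gives 4-ethylhept-2-yne.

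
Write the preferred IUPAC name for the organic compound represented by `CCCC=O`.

Counting along the main chain through the –CHO group gives 4 carbons: the parent is butane.
The highest-priority functional group is an aldehyde (terminal –CHO), so the name ends in -al.
Choose the numbering such that the aldehyde carbon is C-1 by definition.
The name is butanal.

butanal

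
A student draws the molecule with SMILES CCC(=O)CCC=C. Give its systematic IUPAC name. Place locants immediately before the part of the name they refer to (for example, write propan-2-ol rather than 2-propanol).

The longest chain bearing the carbonyl and the multiple bond is 7 carbons long (heptane).
A ketone (C=O on an internal carbon) is the principal characteristic group, giving the suffix -one.
There is one C=C double bond, indicated by the ending -ene.
The numbering direction is chosen so that numbering from this end puts the carbonyl group at C-3 rather than C-5.
With this numbering: the carbonyl at C-3; the double bond between C-6 and C-7.
Assembling the pieces gives hept-6-en-3-one.

hept-6-en-3-one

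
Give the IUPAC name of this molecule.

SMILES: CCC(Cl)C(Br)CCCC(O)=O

The longest carbon chain that includes the –COOH group has 8 carbons, so the parent hydride is octane.
A carboxylic acid (terminal –COOH) is the principal characteristic group, giving the suffix -oic acid.
The numbering direction is chosen so that the carboxylic acid carbon is C-1 by definition.
This places a bromo group at C-5; a chloro group at C-6.
Substituent prefixes are cited in alphabetical order (multiplying prefixes like di-/tri- are ignored for ordering).
The name is 5-bromo-6-chlorooctanoic acid.

5-bromo-6-chlorooctanoic acid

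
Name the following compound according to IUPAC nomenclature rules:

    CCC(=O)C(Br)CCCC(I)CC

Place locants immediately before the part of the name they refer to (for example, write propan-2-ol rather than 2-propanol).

The longest chain bearing the carbonyl is 10 carbons long (decane).
A ketone (C=O on an internal carbon) is the principal characteristic group, giving the suffix -one.
Choose the numbering such that numbering from this end puts the carbonyl group at C-3 rather than C-8.
This places the carbonyl at C-3; a bromo group at C-4; an iodo group at C-8.
The substituents are ordered alphabetically, ignoring any di-/tri- multipliers.
Assembling the pieces gives 4-bromo-8-iododecan-3-one.

4-bromo-8-iododecan-3-one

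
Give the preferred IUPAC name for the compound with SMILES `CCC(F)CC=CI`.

The longest carbon chain that includes the multiple bond has 6 carbons, so the parent hydride is hexane.
There is one C=C double bond, indicated by the ending -ene.
The numbering direction is chosen so that numbering from this end puts the double bond at C-1 rather than C-5.
With this numbering: the double bond between C-1 and C-2; a fluoro group at C-4; an iodo group at C-1.
Prefixes are listed alphabetically: fluoro, iodo.
The name is 4-fluoro-1-iodohex-1-ene.

4-fluoro-1-iodohex-1-ene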